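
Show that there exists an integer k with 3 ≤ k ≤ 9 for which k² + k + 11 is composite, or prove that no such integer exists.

The values for k = 3, 4, …, 9 are 23, 31, 41, 53, 67, 83, 101, and each of these is prime.
So no value in the range makes the expression composite.

There is no such integer k in that range.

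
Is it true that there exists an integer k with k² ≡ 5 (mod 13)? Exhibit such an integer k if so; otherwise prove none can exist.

Computing k² mod 13 for k = 0, 1, …, 6 (enough, by the symmetry k ↦ 13 − k) gives 0, 1, 4, 9, 3, 12, 10.
The set of squares mod 13 is therefore {0, 1, 3, 4, 9, 10, 12}, which does not contain 5.
Hence no integer k has k² ≡ 5 (mod 13).

There is no such integer.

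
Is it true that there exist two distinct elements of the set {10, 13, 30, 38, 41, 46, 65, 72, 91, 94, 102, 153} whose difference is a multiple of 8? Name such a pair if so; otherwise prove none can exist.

30 mod 8 = 6 and 38 mod 8 = 6, so 38 − 30 = 8 = 1·8.

30 and 38 are such a pair.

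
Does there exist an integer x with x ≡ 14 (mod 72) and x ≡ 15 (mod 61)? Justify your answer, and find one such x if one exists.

Since 72 and 61 share no common factor, CRT says the pair of congruences has a solution (unique mod 4392).
Write x = 14 + 72t and require 14 + 72t ≡ 15 (mod 61), i.e. 72t ≡ 1 (mod 61).
72 ≡ 11 (mod 61), so this reads 11t ≡ 1 (mod 61). Invert 11 mod 61 by the Euclidean algorithm: 61 = 5·11 + 6, 11 = 1·6 + 5, 6 = 1·5 + 1, 5 = 5·1 + 0; back-substituting, 1 = 6 − 1·5 = 6 − (11 − 1·6) = −11 + 2·6 = −11 + 2·(61 − 5·11) = 2·61 − 11·11. Hence 11·(-11) ≡ 1, so 11⁻¹ ≡ -11 ≡ 50 (mod 61).
Multiplying by 50: t ≡ 50·1 = 50 (mod 61).
Taking t = 50 gives x = 14 + 72·50 = 3614.
Verify: 3614 = 50·72 + 14 and 3614 = 59·61 + 15. ✓

x = 3614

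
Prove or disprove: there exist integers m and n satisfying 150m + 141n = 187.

gcd(150, 141) = 3, so every integer of the form 150m + 141n is a multiple of 3.
But 187 is not a multiple of 3 (it leaves remainder 1).
So the equation is unsolvable over ℤ.

No such integers exist.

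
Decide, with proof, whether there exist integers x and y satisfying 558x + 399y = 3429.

gcd(558, 399) = 3, and 3 divides 3429, so integer solutions exist.
Dividing through by 3 reduces the equation to 186x + 133y = 1143.
Euclidean algorithm: 186 = 1·133 + 53, 133 = 2·53 + 27, 53 = 1·27 + 26, 27 = 1·26 + 1, 26 = 26·1 + 0.
Back-substituting, 1 = 27 − 1·26 = 27 − (53 − 1·27) = −53 + 2·27 = −53 + 2·(133 − 2·53) = 2·133 − 5·53 = 2·133 − 5·(186 − 1·133) = −5·186 + 7·133; that is, 186·(-5) + 133·7 = 1.
Times 1143: 186·(-5715) + 133·8001 = 1143, so (-5715, 8001) solves it.
The general solution is x = -5715 + 133k, y = 8001 − 186k; taking k = 43 gives the smaller pair x = 4, y = 3.
Indeed 558·4 + 399·3 = 2232 + 1197 = 3429.

x = 4, y = 3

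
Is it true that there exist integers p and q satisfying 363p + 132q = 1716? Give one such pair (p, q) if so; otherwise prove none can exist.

Every value of 363p + 132q is a multiple of gcd(363, 132) = 33; since 33 ∣ 1716, solutions exist.
Dividing through by 33 reduces the equation to 11p + 4q = 52.
Run the Euclidean algorithm on 11 and 4: 11 = 2·4 + 3, 4 = 1·3 + 1, 3 = 3·1 + 0.
Back-substituting, 1 = 4 − 1·3 = 4 − (11 − 2·4) = −11 + 3·4; that is, 11·(-1) + 4·3 = 1.
Multiplying through by 52: p = (-1)·52 = -52, q = 3·52 = 156 is a solution.
Shifting by a multiple of (4, −11) keeps it a solution: p = -52 + 13·4 = 0, q = 156 − 13·11 = 13.
Check: 363·0 + 132·13 = 0 + 1716 = 1716. ✓

p = 0, q = 13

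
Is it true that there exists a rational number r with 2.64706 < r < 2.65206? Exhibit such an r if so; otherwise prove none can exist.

r = 53/20

Scale by 20: the interval becomes (52.94120, 53.04120), which contains the integer 53.
Hence 53/20 is a rational number with 2.64706 < 53/20 < 2.65206.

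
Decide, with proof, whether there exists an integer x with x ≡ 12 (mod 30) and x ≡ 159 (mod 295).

No such integer exists.

Both moduli are multiples of 5 = gcd(30, 295), so any solution would satisfy x ≡ 12 and x ≡ 159 modulo 5 simultaneously.
But 12 mod 5 = 2 while 159 mod 5 = 4, a contradiction.
So no integer satisfies both congruences.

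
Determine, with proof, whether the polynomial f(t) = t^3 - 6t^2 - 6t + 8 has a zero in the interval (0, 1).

f(0) = 8 and f(1) = -3, which have opposite signs.
Since f is a polynomial it is continuous on [0, 1].
By the Intermediate Value Theorem, f takes the value 0 somewhere in the open interval.

Yes, f has a root in the interval.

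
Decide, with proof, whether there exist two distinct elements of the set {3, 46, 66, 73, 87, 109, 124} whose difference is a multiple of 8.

Two integers differ by a multiple of 8 exactly when they have the same residue mod 8. The residues are 3↦3, 46↦6, 66↦2, 73↦1, 87↦7, 109↦5, 124↦4.
All 7 residues are distinct, so no two elements differ by a multiple of 8.

No such pair exists.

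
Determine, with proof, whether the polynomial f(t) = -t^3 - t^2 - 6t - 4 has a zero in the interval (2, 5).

Evaluate at the endpoints: f(2) = -28, f(5) = -184 — same sign (negative).
f'(t) = -3t^2 - 2t - 6 has discriminant (-2)² − 4·(-3)·(-6) = -68 < 0, so f' has no real roots and is negative for every real t.
So f is strictly decreasing; between 2 and 5 its values lie between f(2) = -28 and f(5) = -184, all negative. Therefore f has no root in (2, 5).

No.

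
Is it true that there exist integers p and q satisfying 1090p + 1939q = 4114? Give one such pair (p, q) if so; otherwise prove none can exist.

p = 1772, q = -994

Since gcd(1090, 1939) = 1, every integer is an integer combination of 1090 and 1939.
Dividing repeatedly: 1939 = 1·1090 + 849, 1090 = 1·849 + 241, 849 = 3·241 + 126, 241 = 1·126 + 115, 126 = 1·115 + 11, 115 = 10·11 + 5, 11 = 2·5 + 1, 5 = 5·1 + 0.
Unwinding: 1 = 11 − 2·5 = 11 − 2·(115 − 10·11) = −2·115 + 21·11 = −2·115 + 21·(126 − 1·115) = 21·126 − 23·115 = 21·126 − 23·(241 − 1·126) = −23·241 + 44·126 = −23·241 + 44·(849 − 3·241) = 44·849 − 155·241 = 44·849 − 155·(1090 − 1·849) = −155·1090 + 199·849 = −155·1090 + 199·(1939 − 1·1090) = 199·1939 − 354·1090, i.e. 1090·(-354) + 1939·199 = 1.
Multiplying through by 4114: p = (-354)·4114 = -1456356, q = 199·4114 = 818686 is a solution.
The general solution is p = -1456356 + 1939k, q = 818686 − 1090k; taking k = 752 gives the smaller pair p = 1772, q = -994.
Indeed 1090·1772 + 1939·(-994) = 1931480 − 1927366 = 4114.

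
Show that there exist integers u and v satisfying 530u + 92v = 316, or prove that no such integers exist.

u = 40, v = -227

gcd(530, 92) = 2, and 2 divides 316, so integer solutions exist.
Dividing through by 2 reduces the equation to 265u + 46v = 158.
Euclidean algorithm: 265 = 5·46 + 35, 46 = 1·35 + 11, 35 = 3·11 + 2, 11 = 5·2 + 1, 2 = 2·1 + 0.
Back-substituting, 1 = 11 − 5·2 = 11 − 5·(35 − 3·11) = −5·35 + 16·11 = −5·35 + 16·(46 − 1·35) = 16·46 − 21·35 = 16·46 − 21·(265 − 5·46) = −21·265 + 121·46; that is, 265·(-21) + 46·121 = 1.
Scaling by 158 gives the particular solution (u, v) = (-3318, 19118).
Shifting by a multiple of (46, −265) keeps it a solution: u = -3318 + 73·46 = 40, v = 19118 − 73·265 = -227.
Check: 530·40 + 92·(-227) = 21200 − 20884 = 316. ✓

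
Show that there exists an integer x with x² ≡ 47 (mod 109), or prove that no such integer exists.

109 is prime, so by Euler's criterion 47 is a square mod 109 iff 47^((109−1)/2) = 47^54 ≡ 1 (mod 109).
Squaring successively (mod 109): 47^2 = 2209 ≡ 29; 47^4 ≡ 29² = 841 ≡ 78; 47^8 ≡ 78² = 6084 ≡ 89; 47^16 ≡ 89² = 7921 ≡ 73; 47^32 ≡ 73² = 5329 ≡ 97.
Since 54 = 32 + 16 + 4 + 2, 47^54 ≡ 97 · 73 · 78 · 29; multiplying out mod 109: 97·73 = 7081 ≡ 105, then 105·78 = 8190 ≡ 15, then 15·29 = 435 ≡ 108. Thus 47^54 ≡ 108 ≡ −1 (mod 109).
The value −1 means 47 is a non-residue modulo 109, so x² ≡ 47 (mod 109) is impossible.

No, no such integer exists.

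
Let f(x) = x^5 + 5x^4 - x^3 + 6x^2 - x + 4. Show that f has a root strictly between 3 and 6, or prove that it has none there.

f has no root in that interval.

The endpoint values f(3) = 676 and f(6) = 14254 are both positive. Claim: f(x) > 0 for every x in (3, 6).
Shift to the endpoint 3: with x = 3 + u (0 < u < 3), one computes f(3 + u) = u^5 + 20u^4 + 149u^3 + 537u^2 + 953u + 676.
All 6 nonzero coefficients of this polynomial in u are positive; hence for u > 0 the value is a sum of positive terms (the constant 676 among them).
Therefore f(x) > 0 throughout (3, 6), and f has no zero there.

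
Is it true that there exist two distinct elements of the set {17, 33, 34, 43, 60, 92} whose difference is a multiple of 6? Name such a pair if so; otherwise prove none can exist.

There is no such pair.

Residues mod 6: 17↦5, 33↦3, 34↦4, 43↦1, 60↦0, 92↦2.
These 6 residues are pairwise different, hence no difference of two elements is divisible by 6.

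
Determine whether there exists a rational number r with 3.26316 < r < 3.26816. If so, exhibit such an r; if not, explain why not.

r = 49/15

Look for a denominator N such that an integer falls strictly between N·3.26316 and N·3.26816. N = 15 works: 15·3.26316 = 48.94740 < 49 < 49.02240 = 15·3.26816.
Dividing back, 3.26316 < 49/15 < 3.26816, and 49/15 is rational.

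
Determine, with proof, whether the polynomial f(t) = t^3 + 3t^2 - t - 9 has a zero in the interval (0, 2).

f(0) = -9 and f(2) = 9, which have opposite signs.
f is continuous everywhere (it is a polynomial), in particular on [0, 2].
By the Intermediate Value Theorem f must vanish at some point of (0, 2).

Yes, f has a root in the interval.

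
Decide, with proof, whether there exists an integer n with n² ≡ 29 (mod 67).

n = 30

n = 30 works: 30² = 900, and 900 − 29 = 871 = 13·67.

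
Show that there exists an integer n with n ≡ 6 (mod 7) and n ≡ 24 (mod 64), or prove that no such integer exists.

The moduli 7 and 64 are coprime, so by the Chinese Remainder Theorem a unique solution modulo 448 exists.
Write n = 6 + 7t and require 6 + 7t ≡ 24 (mod 64), i.e. 7t ≡ 18 (mod 64).
Note 7·55 = 385 ≡ 1 (mod 64) (as 385 − 1 = 6·64), so 7⁻¹ ≡ 55.
Therefore t ≡ 55·18 = 990 ≡ 30 (mod 64).
With t = 30: n = 6 + 7·30 = 216.
Check: 216 mod 7 = 6, 216 mod 64 = 24. ✓

n = 216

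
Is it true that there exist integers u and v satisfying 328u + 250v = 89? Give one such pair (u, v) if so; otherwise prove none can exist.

Both 328 and 250 are divisible by gcd(328, 250) = 2, hence so is any combination 328u + 250v.
However 89 leaves remainder 1 on division by 2.
Hence no integers u, v satisfy the equation.

No such integers exist.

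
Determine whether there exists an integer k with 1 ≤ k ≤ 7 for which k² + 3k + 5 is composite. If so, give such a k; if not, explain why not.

At k = 2: 2² + 3·2 + 5 = 15 = 3·5, which is composite.

k = 2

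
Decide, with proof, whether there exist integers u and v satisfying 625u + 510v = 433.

Any value of 625u + 510v is a multiple of gcd(625, 510) = 5.
But 433 is not a multiple of 5 (it leaves remainder 3).
Hence no integers u, v satisfy the equation.

No such integers exist.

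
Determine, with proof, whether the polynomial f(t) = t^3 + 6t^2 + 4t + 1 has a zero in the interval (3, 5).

f(3) = 94 and f(5) = 296, both positive, so a sign-change argument is unavailable; we show f keeps this sign on the whole interval.
Shift to the endpoint 3: with t = 3 + u (0 < u < 2), one computes f(3 + u) = u^3 + 15u^2 + 67u + 94.
The nonzero coefficients here are all positive, so for u > 0 every term is positive (or zero), and the constant term 94 is strictly positive.
Therefore f(t) > 0 throughout (3, 5), and f has no zero there.

No.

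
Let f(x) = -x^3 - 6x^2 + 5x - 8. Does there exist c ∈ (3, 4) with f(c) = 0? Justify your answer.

f has no root in that interval.

The endpoint values f(3) = -74 and f(4) = -148 are both negative. Claim: f(x) < 0 for every x in (3, 4).
Shift to the endpoint 3: with x = 3 + u (0 < u < 1), one computes f(3 + u) = -u^3 - 15u^2 - 58u - 74.
The nonzero coefficients here are all negative, so for u > 0 every term is negative (or zero), and the constant term -74 is strictly negative.
Therefore f(x) < 0 throughout (3, 4), and f has no zero there.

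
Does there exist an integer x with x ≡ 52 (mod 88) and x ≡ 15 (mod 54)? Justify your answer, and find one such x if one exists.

There is no such integer.

Both moduli are multiples of 2 = gcd(88, 54), so any solution would satisfy x ≡ 52 and x ≡ 15 modulo 2 simultaneously.
These are incompatible: 52 − 15 = 37 is not divisible by 2.
Hence the system has no solution.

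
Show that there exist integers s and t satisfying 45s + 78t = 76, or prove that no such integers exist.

Both 45 and 78 are divisible by gcd(45, 78) = 3, hence so is any combination 45s + 78t.
However 76 leaves remainder 1 on division by 3.
So the equation is unsolvable over ℤ.

No, no such integers exist.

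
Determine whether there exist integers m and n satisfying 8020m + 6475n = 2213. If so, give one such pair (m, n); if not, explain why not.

Both 8020 and 6475 are divisible by gcd(8020, 6475) = 5, hence so is any combination 8020m + 6475n.
But 2213 is not a multiple of 5 (it leaves remainder 3).
Therefore 8020m + 6475n = 2213 has no solution in integers.

No, no such integers exist.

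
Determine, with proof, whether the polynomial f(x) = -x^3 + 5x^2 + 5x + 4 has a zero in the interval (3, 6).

Yes, f has a root in the interval.

f(3) = 37 and f(6) = -2, which have opposite signs.
f is continuous everywhere (it is a polynomial), in particular on [3, 6].
By the Intermediate Value Theorem f must vanish at some point of (3, 6).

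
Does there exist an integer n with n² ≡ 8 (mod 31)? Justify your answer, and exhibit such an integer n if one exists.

n = 16

n = 16 works: 16² = 256, and 256 − 8 = 248 = 8·31.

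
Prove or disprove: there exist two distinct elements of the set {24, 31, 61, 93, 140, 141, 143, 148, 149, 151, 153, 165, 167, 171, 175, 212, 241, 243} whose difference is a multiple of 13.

24 mod 13 = 11 and 141 mod 13 = 11, so 141 − 24 = 117 = 9·13.

Yes: 24 and 141.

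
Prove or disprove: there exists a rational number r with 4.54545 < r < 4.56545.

r = 41/9

Look for a denominator N such that an integer falls strictly between N·4.54545 and N·4.56545. N = 9 works: 9·4.54545 = 40.90905 < 41 < 41.08905 = 9·4.56545.
Dividing back, 4.54545 < 41/9 < 4.56545, and 41/9 is rational.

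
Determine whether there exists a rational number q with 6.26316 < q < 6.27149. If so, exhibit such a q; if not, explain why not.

Multiplying by 15: 15·6.26316 = 93.94740 and 15·6.27149 = 94.07235, so the integer 94 lies strictly between them.
Dividing back, 6.26316 < 94/15 < 6.27149, and 94/15 is rational.

q = 94/15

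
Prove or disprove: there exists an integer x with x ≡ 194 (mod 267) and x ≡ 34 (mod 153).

Reduce both congruences modulo 3, which divides 267 and 153: they say x ≡ 194 (mod 3) and x ≡ 34 (mod 3).
These are incompatible: 194 − 34 = 160 is not divisible by 3.
Hence the system has no solution.

There is no such integer.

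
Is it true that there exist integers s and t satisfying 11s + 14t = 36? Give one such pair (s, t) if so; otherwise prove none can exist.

s = 2, t = 1

Since gcd(11, 14) = 1, every integer is an integer combination of 11 and 14.
Euclidean algorithm: 14 = 1·11 + 3, 11 = 3·3 + 2, 3 = 1·2 + 1, 2 = 2·1 + 0.
Back-substituting, 1 = 3 − 1·2 = 3 − (11 − 3·3) = −11 + 4·3 = −11 + 4·(14 − 1·11) = 4·14 − 5·11; that is, 11·(-5) + 14·4 = 1.
Scaling by 36 gives the particular solution (s, t) = (-180, 144).
Adding 13·14 to s and subtracting 13·11 from t gives the tidier solution (2, 1).
Indeed 11·2 + 14·1 = 22 + 14 = 36.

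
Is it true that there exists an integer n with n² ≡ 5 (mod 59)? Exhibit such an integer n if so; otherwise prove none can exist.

n = 51

Take n = 51. Then 51² = 2601 = 44·59 + 5, so 51² ≡ 5 (mod 59).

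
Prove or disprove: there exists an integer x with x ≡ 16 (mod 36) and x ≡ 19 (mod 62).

No, no such integer exists.

gcd(36, 62) = 2. If x ≡ 16 (mod 36) and x ≡ 19 (mod 62), then x ≡ 16 (mod 2) and x ≡ 19 (mod 2).
These are incompatible: 16 − 19 = -3 is not divisible by 2.
Therefore no such x exists.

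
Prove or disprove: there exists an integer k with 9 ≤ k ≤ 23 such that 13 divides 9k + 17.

k = 14 works, since 9·14 + 17 = 143 = 11·13.

k = 14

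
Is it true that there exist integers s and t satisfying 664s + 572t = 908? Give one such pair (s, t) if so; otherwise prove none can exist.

Since gcd(664, 572) = 4 and 908 = 4·227, Bézout's identity guarantees a solution.
Dividing through by 4 reduces the equation to 166s + 143t = 227.
Run the Euclidean algorithm on 166 and 143: 166 = 1·143 + 23, 143 = 6·23 + 5, 23 = 4·5 + 3, 5 = 1·3 + 2, 3 = 1·2 + 1, 2 = 2·1 + 0.
Back-substituting, 1 = 3 − 1·2 = 3 − (5 − 1·3) = −5 + 2·3 = −5 + 2·(23 − 4·5) = 2·23 − 9·5 = 2·23 − 9·(143 − 6·23) = −9·143 + 56·23 = −9·143 + 56·(166 − 1·143) = 56·166 − 65·143; that is, 166·56 + 143·(-65) = 1.
Multiplying through by 227: s = 56·227 = 12712, t = (-65)·227 = -14755 is a solution.
The general solution is s = 12712 + 143k, t = -14755 − 166k; taking k = -88 gives the smaller pair s = 128, t = -147.
Indeed 664·128 + 572·(-147) = 84992 − 84084 = 908.

s = 128, t = -147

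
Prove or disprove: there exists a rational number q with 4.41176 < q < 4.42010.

q = 53/12

Scale by 12: the interval becomes (52.94112, 53.04120), which contains the integer 53.
Hence 53/12 is a rational number with 4.41176 < 53/12 < 4.42010.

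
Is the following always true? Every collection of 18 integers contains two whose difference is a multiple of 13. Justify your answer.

True.

Partition the integers by their residue mod 13; there are 13 classes.
Since 18 > 13, two of the 18 integers must share a residue class by the pigeonhole principle; call them a and b.
Equal remainders mean a − b ≡ 0 (mod 13), so 13 divides their difference.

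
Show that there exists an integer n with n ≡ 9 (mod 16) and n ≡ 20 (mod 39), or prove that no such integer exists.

n = 137

gcd(16, 39) = 1, so the Chinese Remainder Theorem guarantees exactly one residue class mod 624 satisfying both.
Any solution of the first congruence is n = 9 + 16t; substituting into the second, 16t ≡ 20 − 9 ≡ 11 (mod 39).
Since 16·22 = 352 = 9·39 + 1, the inverse of 16 mod 39 is 22.
Multiplying by 22: t ≡ 22·11 = 242 ≡ 8 (mod 39).
Taking t = 8 gives n = 9 + 16·8 = 137.
Indeed 137 ≡ 9 (mod 16) and 137 ≡ 20 (mod 39).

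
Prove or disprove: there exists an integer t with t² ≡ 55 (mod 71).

No, no such integer exists.

Apply Euler's criterion with the prime 71: 55 is a quadratic residue iff 55^35 ≡ 1 (mod 71), and a non-residue iff it is ≡ −1.
Squaring successively (mod 71): 55^2 = 3025 ≡ 43; 55^4 ≡ 43² = 1849 ≡ 3; 55^8 ≡ 3² = 9 ≡ 9; 55^16 ≡ 9² = 81 ≡ 10; 55^32 ≡ 10² = 100 ≡ 29.
Since 35 = 32 + 2 + 1, 55^35 ≡ 29 · 43 · 55; multiplying out mod 71: 29·43 = 1247 ≡ 40, then 40·55 = 2200 ≡ 70. Thus 55^35 ≡ 70 ≡ −1 (mod 71).
By Euler's criterion 55 is a quadratic non-residue mod 71: no t satisfies t² ≡ 55 (mod 71).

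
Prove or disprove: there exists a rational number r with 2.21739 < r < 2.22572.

Scale by 9: the interval becomes (19.95651, 20.03148), which contains the integer 20.
Dividing back, 2.21739 < 20/9 < 2.22572, and 20/9 is rational.

r = 20/9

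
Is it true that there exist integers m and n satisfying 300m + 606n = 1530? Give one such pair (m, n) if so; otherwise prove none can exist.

m = 96, n = -45

Every value of 300m + 606n is a multiple of gcd(300, 606) = 6; since 6 ∣ 1530, solutions exist.
Dividing through by 6 reduces the equation to 50m + 101n = 255.
Run the Euclidean algorithm on 101 and 50: 101 = 2·50 + 1, 50 = 50·1 + 0.
Working back up the chain: 1 = 101 − 2·50. So 50·(-2) + 101·1 = 1.
Multiplying through by 255: m = (-2)·255 = -510, n = 1·255 = 255 is a solution.
Adding 6·101 to m and subtracting 6·50 from n gives the tidier solution (96, -45).
Check: 300·96 + 606·(-45) = 28800 − 27270 = 1530. ✓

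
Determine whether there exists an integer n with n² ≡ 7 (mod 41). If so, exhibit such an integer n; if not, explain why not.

No, no such integer exists.

Apply Euler's criterion with the prime 41: 7 is a quadratic residue iff 7^20 ≡ 1 (mod 41), and a non-residue iff it is ≡ −1.
Repeated squaring mod 41: 7^2 = 49 ≡ 8; 7^4 ≡ 8² = 64 ≡ 23; 7^8 ≡ 23² = 529 ≡ 37; 7^16 ≡ 37² = 1369 ≡ 16.
Since 20 = 16 + 4, 7^20 ≡ 16 · 23; multiplying out mod 41: 16·23 = 368 ≡ 40. Thus 7^20 ≡ 40 ≡ −1 (mod 41).
By Euler's criterion 7 is a quadratic non-residue mod 41: no n satisfies n² ≡ 7 (mod 41).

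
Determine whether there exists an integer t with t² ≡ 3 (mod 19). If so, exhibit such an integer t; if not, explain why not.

Computing t² mod 19 for t = 0, 1, …, 9 (enough, by the symmetry t ↦ 19 − t) gives 0, 1, 4, 9, 16, 6, 17, 11, 7, 5.
The set of squares mod 19 is therefore {0, 1, 4, 5, 6, 7, 9, 11, 16, 17}, which does not contain 3.
Therefore t² ≡ 3 (mod 19) has no solution.

There is no such integer.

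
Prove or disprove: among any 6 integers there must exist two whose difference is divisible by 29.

Take the 6 consecutive integers 2, 3, …, 7: their residues mod 29 are all distinct because 6 ≤ 29.
The differences between them range over 1, …, 5, none of which is divisible by 29.

No; for instance {2, 3, 4, 5, 6, 7} is a counterexample.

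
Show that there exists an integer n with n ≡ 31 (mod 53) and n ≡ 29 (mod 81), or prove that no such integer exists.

n = 1568

gcd(53, 81) = 1, so the Chinese Remainder Theorem guarantees exactly one residue class mod 4293 satisfying both.
Any solution of the first congruence is n = 31 + 53t; substituting into the second, 53t ≡ 29 − 31 ≡ 79 (mod 81).
Note 53·26 = 1378 ≡ 1 (mod 81) (as 1378 − 1 = 17·81), so 53⁻¹ ≡ 26.
Therefore t ≡ 26·79 = 2054 ≡ 29 (mod 81).
With t = 29: n = 31 + 53·29 = 1568.
Verify: 1568 = 29·53 + 31 and 1568 = 19·81 + 29. ✓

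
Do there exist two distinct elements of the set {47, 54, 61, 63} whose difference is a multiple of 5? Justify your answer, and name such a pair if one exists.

Residues mod 5: 47↦2, 54↦4, 61↦1, 63↦3.
These 4 residues are pairwise different, hence no difference of two elements is divisible by 5.

There is no such pair.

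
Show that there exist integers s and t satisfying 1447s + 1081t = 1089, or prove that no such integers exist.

1447 and 1081 are coprime, so 1447s + 1081t ranges over all of ℤ.
Run the Euclidean algorithm on 1447 and 1081: 1447 = 1·1081 + 366, 1081 = 2·366 + 349, 366 = 1·349 + 17, 349 = 20·17 + 9, 17 = 1·9 + 8, 9 = 1·8 + 1, 8 = 8·1 + 0.
Back-substituting, 1 = 9 − 1·8 = 9 − (17 − 1·9) = −17 + 2·9 = −17 + 2·(349 − 20·17) = 2·349 − 41·17 = 2·349 − 41·(366 − 1·349) = −41·366 + 43·349 = −41·366 + 43·(1081 − 2·366) = 43·1081 − 127·366 = 43·1081 − 127·(1447 − 1·1081) = −127·1447 + 170·1081; that is, 1447·(-127) + 1081·170 = 1.
Multiplying through by 1089: s = (-127)·1089 = -138303, t = 170·1089 = 185130 is a solution.
The general solution is s = -138303 + 1081k, t = 185130 − 1447k; taking k = 128 gives the smaller pair s = 65, t = -86.
Indeed 1447·65 + 1081·(-86) = 94055 − 92966 = 1089.

s = 65, t = -86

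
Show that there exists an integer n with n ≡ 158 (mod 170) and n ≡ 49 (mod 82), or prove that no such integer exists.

gcd(170, 82) = 2. If n ≡ 158 (mod 170) and n ≡ 49 (mod 82), then n ≡ 158 (mod 2) and n ≡ 49 (mod 2).
These are incompatible: 158 − 49 = 109 is not divisible by 2.
So no integer satisfies both congruences.

No such integer exists.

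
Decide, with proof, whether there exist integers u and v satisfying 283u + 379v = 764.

Since gcd(283, 379) = 1, every integer is an integer combination of 283 and 379.
Euclidean algorithm: 379 = 1·283 + 96, 283 = 2·96 + 91, 96 = 1·91 + 5, 91 = 18·5 + 1, 5 = 5·1 + 0.
Unwinding: 1 = 91 − 18·5 = 91 − 18·(96 − 1·91) = −18·96 + 19·91 = −18·96 + 19·(283 − 2·96) = 19·283 − 56·96 = 19·283 − 56·(379 − 1·283) = −56·379 + 75·283, i.e. 283·75 + 379·(-56) = 1.
Scaling by 764 gives the particular solution (u, v) = (57300, -42784).
Shifting by a multiple of (379, −283) keeps it a solution: u = 57300 − 151·379 = 71, v = -42784 + 151·283 = -51.
Check: 283·71 + 379·(-51) = 20093 − 19329 = 764. ✓

u = 71, v = -51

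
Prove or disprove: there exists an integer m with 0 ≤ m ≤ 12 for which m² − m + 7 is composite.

At m = 7: 7² − 7 + 7 = 49 = 7·7, which is composite.

m = 7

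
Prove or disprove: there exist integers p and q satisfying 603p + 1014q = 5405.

Both 603 and 1014 are divisible by gcd(603, 1014) = 3, hence so is any combination 603p + 1014q.
But 5405 = 3·1801 + 2, so 3 ∤ 5405.
Hence no integers p, q satisfy the equation.

No, no such integers exist.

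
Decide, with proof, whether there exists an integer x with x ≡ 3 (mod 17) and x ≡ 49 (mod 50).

x = 649

Since 17 and 50 share no common factor, CRT says the pair of congruences has a solution (unique mod 850).
Write x = 3 + 17t and require 3 + 17t ≡ 49 (mod 50), i.e. 17t ≡ 46 (mod 50).
Since 17·3 = 51 = 1·50 + 1, the inverse of 17 mod 50 is 3.
Therefore t ≡ 3·46 = 138 ≡ 38 (mod 50).
With t = 38: x = 3 + 17·38 = 649.
Indeed 649 ≡ 3 (mod 17) and 649 ≡ 49 (mod 50).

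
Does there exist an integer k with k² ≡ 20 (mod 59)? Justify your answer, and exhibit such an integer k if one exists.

k = 16 works: 16² = 256, and 256 − 20 = 236 = 4·59.

k = 16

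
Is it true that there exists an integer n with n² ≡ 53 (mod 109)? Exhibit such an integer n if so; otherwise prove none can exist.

109 is prime, so by Euler's criterion 53 is a square mod 109 iff 53^((109−1)/2) = 53^54 ≡ 1 (mod 109).
Repeated squaring mod 109: 53^2 = 2809 ≡ 84; 53^4 ≡ 84² = 7056 ≡ 80; 53^8 ≡ 80² = 6400 ≡ 78; 53^16 ≡ 78² = 6084 ≡ 89; 53^32 ≡ 89² = 7921 ≡ 73.
Since 54 = 32 + 16 + 4 + 2, 53^54 ≡ 73 · 89 · 80 · 84; multiplying out mod 109: 73·89 = 6497 ≡ 66, then 66·80 = 5280 ≡ 48, then 48·84 = 4032 ≡ 108. Thus 53^54 ≡ 108 ≡ −1 (mod 109).
By Euler's criterion 53 is a quadratic non-residue mod 109: no n satisfies n² ≡ 53 (mod 109).

No such integer exists.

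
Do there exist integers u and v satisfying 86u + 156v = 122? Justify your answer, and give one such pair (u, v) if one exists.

Since gcd(86, 156) = 2 and 122 = 2·61, Bézout's identity guarantees a solution.
Dividing through by 2 reduces the equation to 43u + 78v = 61.
Dividing repeatedly: 78 = 1·43 + 35, 43 = 1·35 + 8, 35 = 4·8 + 3, 8 = 2·3 + 2, 3 = 1·2 + 1, 2 = 2·1 + 0.
Working back up the chain: 1 = 3 − 1·2 = 3 − (8 − 2·3) = −8 + 3·3 = −8 + 3·(35 − 4·8) = 3·35 − 13·8 = 3·35 − 13·(43 − 1·35) = −13·43 + 16·35 = −13·43 + 16·(78 − 1·43) = 16·78 − 29·43. So 43·(-29) + 78·16 = 1.
Multiplying through by 61: u = (-29)·61 = -1769, v = 16·61 = 976 is a solution.
Shifting by a multiple of (78, −43) keeps it a solution: u = -1769 + 23·78 = 25, v = 976 − 23·43 = -13.
Indeed 86·25 + 156·(-13) = 2150 − 2028 = 122.

u = 25, v = -13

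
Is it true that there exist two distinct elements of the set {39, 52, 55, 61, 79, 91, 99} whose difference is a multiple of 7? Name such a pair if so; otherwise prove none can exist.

Reduce each element modulo 7: 39↦4, 52↦3, 55↦6, 61↦5, 79↦2, 91↦0, 99↦1.
No residue repeats among the 7 elements, so no pair has difference ≡ 0 (mod 7).

No such pair exists.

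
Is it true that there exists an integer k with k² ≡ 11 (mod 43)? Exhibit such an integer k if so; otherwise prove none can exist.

k = 21

Take k = 21. Then 21² = 441 = 10·43 + 11, so 21² ≡ 11 (mod 43).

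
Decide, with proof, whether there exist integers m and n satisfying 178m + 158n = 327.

No such integers exist.

Both 178 and 158 are divisible by gcd(178, 158) = 2, hence so is any combination 178m + 158n.
However 327 leaves remainder 1 on division by 2.
So the equation is unsolvable over ℤ.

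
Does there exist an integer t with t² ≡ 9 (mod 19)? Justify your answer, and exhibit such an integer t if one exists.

t = 3

Take t = 3. Then 3² = 9, and since 0 ≤ 9 < 19 this is already reduced: 3² ≡ 9 (mod 19).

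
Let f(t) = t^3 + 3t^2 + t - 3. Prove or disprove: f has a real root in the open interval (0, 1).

Such a root exists.

f(0) = -3 and f(1) = 2, which have opposite signs.
Since f is a polynomial it is continuous on [0, 1].
By the Intermediate Value Theorem f must vanish at some point of (0, 1).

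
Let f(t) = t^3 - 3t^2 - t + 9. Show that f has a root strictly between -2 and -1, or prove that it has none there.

Yes, f has a root in the interval.

f(-2) = -9 and f(-1) = 6, which have opposite signs.
Since f is a polynomial it is continuous on [-2, -1].
By the Intermediate Value Theorem, f takes the value 0 somewhere in the open interval.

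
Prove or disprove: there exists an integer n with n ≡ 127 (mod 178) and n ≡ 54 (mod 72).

Both moduli are multiples of 2 = gcd(178, 72), so any solution would satisfy n ≡ 127 and n ≡ 54 modulo 2 simultaneously.
But 127 mod 2 = 1 while 54 mod 2 = 0, a contradiction.
So no integer satisfies both congruences.

No such integer exists.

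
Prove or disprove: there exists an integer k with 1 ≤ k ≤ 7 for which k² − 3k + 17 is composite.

At k = 6: 6² − 3·6 + 17 = 35 = 5·7, which is composite.

k = 6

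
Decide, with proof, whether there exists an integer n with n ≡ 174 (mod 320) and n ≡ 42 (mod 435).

Both moduli are multiples of 5 = gcd(320, 435), so any solution would satisfy n ≡ 174 and n ≡ 42 modulo 5 simultaneously.
But 174 mod 5 = 4 while 42 mod 5 = 2, a contradiction.
Therefore no such n exists.

No, no such integer exists.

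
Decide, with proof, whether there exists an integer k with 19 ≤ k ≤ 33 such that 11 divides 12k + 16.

At k = 28 we get 12·28 + 16 = 352, and 352 = 11·32.

k = 28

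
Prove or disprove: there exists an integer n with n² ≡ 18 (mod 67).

Apply Euler's criterion with the prime 67: 18 is a quadratic residue iff 18^33 ≡ 1 (mod 67), and a non-residue iff it is ≡ −1.
Repeated squaring mod 67: 18^2 = 324 ≡ 56; 18^4 ≡ 56² = 3136 ≡ 54; 18^8 ≡ 54² = 2916 ≡ 35; 18^16 ≡ 35² = 1225 ≡ 19; 18^32 ≡ 19² = 361 ≡ 26.
Since 33 = 32 + 1, 18^33 ≡ 26 · 18; multiplying out mod 67: 26·18 = 468 ≡ 66. Thus 18^33 ≡ 66 ≡ −1 (mod 67).
The value −1 means 18 is a non-residue modulo 67, so n² ≡ 18 (mod 67) is impossible.

No, no such integer exists.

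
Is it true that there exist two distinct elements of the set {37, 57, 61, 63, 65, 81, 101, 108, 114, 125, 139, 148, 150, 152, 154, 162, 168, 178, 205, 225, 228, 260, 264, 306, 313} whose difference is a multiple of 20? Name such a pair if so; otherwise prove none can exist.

37 mod 20 = 17 and 57 mod 20 = 17, so 57 − 37 = 20 = 1·20.

The pair (37, 57) works.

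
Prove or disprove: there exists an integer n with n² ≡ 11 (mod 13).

No, no such integer exists.

Since (13 − n)² ≡ n² (mod 13), it suffices to square n = 0, 1, …, 6: the residues are 0, 1, 4, 9, 3, 12, 10.
The set of squares mod 13 is therefore {0, 1, 3, 4, 9, 10, 12}, which does not contain 11.
Therefore n² ≡ 11 (mod 13) has no solution.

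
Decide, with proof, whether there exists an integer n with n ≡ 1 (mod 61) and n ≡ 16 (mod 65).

n = 2746

gcd(61, 65) = 1, so the Chinese Remainder Theorem guarantees exactly one residue class mod 3965 satisfying both.
Any solution of the first congruence is n = 1 + 61t; substituting into the second, 61t ≡ 16 − 1 ≡ 15 (mod 65).
Note 61·16 = 976 ≡ 1 (mod 65) (as 976 − 1 = 15·65), so 61⁻¹ ≡ 16.
Therefore t ≡ 16·15 = 240 ≡ 45 (mod 65).
With t = 45: n = 1 + 61·45 = 2746.
Check: 2746 mod 61 = 1, 2746 mod 65 = 16. ✓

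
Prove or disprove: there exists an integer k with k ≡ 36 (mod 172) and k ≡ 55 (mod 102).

gcd(172, 102) = 2. If k ≡ 36 (mod 172) and k ≡ 55 (mod 102), then k ≡ 36 (mod 2) and k ≡ 55 (mod 2).
These are incompatible: 36 − 55 = -19 is not divisible by 2.
Therefore no such k exists.

No, no such integer exists.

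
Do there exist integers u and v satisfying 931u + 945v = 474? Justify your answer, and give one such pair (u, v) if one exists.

gcd(931, 945) = 7, so every integer of the form 931u + 945v is a multiple of 7.
But 474 is not a multiple of 7 (it leaves remainder 5).
Hence no integers u, v satisfy the equation.

No such integers exist.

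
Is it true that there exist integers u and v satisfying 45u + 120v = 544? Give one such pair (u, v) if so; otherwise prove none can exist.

There are no such integers.

Any value of 45u + 120v is a multiple of gcd(45, 120) = 15.
But 544 = 15·36 + 4, so 15 ∤ 544.
Therefore 45u + 120v = 544 has no solution in integers.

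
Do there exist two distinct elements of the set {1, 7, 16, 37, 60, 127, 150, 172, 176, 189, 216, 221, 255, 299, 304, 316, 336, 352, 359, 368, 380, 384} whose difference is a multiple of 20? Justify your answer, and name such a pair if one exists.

1 and 221 are such a pair.

Reduce each element mod 20: 1↦1, 7↦7, 16↦16, 37↦17, 60↦0, 127↦7, 150↦10, 172↦12, 176↦16, 189↦9, 216↦16, 221↦1, 255↦15, 299↦19, 304↦4, 316↦16, 336↦16, 352↦12, 359↦19, 368↦8, 380↦0, 384↦4. The residue 1 repeats (at 1 and 221), and 221 − 1 = 220 = 11·20.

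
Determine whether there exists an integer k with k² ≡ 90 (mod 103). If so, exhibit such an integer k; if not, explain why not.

No such integer exists.

Apply Euler's criterion with the prime 103: 90 is a quadratic residue iff 90^51 ≡ 1 (mod 103), and a non-residue iff it is ≡ −1.
Squaring successively (mod 103): 90^2 = 8100 ≡ 66; 90^4 ≡ 66² = 4356 ≡ 30; 90^8 ≡ 30² = 900 ≡ 76; 90^16 ≡ 76² = 5776 ≡ 8; 90^32 ≡ 8² = 64 ≡ 64.
Since 51 = 32 + 16 + 2 + 1, 90^51 ≡ 64 · 8 · 66 · 90; multiplying out mod 103: 64·8 = 512 ≡ 100, then 100·66 = 6600 ≡ 8, then 8·90 = 720 ≡ 102. Thus 90^51 ≡ 102 ≡ −1 (mod 103).
By Euler's criterion 90 is a quadratic non-residue mod 103: no k satisfies k² ≡ 90 (mod 103).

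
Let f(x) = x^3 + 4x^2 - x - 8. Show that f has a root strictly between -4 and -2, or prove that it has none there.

f(-4) = -4 and f(-2) = 2, which have opposite signs.
f is continuous everywhere (it is a polynomial), in particular on [-4, -2].
By the Intermediate Value Theorem f must vanish at some point of (-4, -2).

Yes, f has a root in the interval.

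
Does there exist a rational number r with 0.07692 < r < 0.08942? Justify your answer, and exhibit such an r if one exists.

r = 1/12

Multiplying by 12: 12·0.07692 = 0.92304 and 12·0.08942 = 1.07304, so the integer 1 lies strictly between them.
Dividing back, 0.07692 < 1/12 < 0.08942, and 1/12 is rational.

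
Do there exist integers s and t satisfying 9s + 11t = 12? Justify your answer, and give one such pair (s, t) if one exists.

Since gcd(9, 11) = 1, every integer is an integer combination of 9 and 11.
Euclidean algorithm: 11 = 1·9 + 2, 9 = 4·2 + 1, 2 = 2·1 + 0.
Unwinding: 1 = 9 − 4·2 = 9 − 4·(11 − 1·9) = −4·11 + 5·9, i.e. 9·5 + 11·(-4) = 1.
Multiplying through by 12: s = 5·12 = 60, t = (-4)·12 = -48 is a solution.
Subtracting 5·11 from s and adding 5·9 to t gives the tidier solution (5, -3).
Indeed 9·5 + 11·(-3) = 45 − 33 = 12.

s = 5, t = -3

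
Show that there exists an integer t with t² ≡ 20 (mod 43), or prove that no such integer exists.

43 is prime, so by Euler's criterion 20 is a square mod 43 iff 20^((43−1)/2) = 20^21 ≡ 1 (mod 43).
Squaring successively (mod 43): 20^2 = 400 ≡ 13; 20^4 ≡ 13² = 169 ≡ 40; 20^8 ≡ 40² = 1600 ≡ 9; 20^16 ≡ 9² = 81 ≡ 38.
Since 21 = 16 + 4 + 1, 20^21 ≡ 38 · 40 · 20; multiplying out mod 43: 38·40 = 1520 ≡ 15, then 15·20 = 300 ≡ 42. Thus 20^21 ≡ 42 ≡ −1 (mod 43).
The value −1 means 20 is a non-residue modulo 43, so t² ≡ 20 (mod 43) is impossible.

There is no such integer.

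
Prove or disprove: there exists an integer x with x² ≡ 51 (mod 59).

x = 46 works: 46² = 2116, and 2116 − 51 = 2065 = 35·59.

x = 46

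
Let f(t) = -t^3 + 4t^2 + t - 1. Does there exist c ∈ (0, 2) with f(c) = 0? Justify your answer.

Such a root exists.

f(0) = -1 and f(2) = 9, which have opposite signs.
f is continuous everywhere (it is a polynomial), in particular on [0, 2].
By the Intermediate Value Theorem f must vanish at some point of (0, 2).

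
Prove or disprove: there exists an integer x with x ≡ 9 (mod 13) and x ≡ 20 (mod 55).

x = 295

Since 13 and 55 share no common factor, CRT says the pair of congruences has a solution (unique mod 715).
Write x = 9 + 13t and require 9 + 13t ≡ 20 (mod 55), i.e. 13t ≡ 11 (mod 55).
Since 13·17 = 221 = 4·55 + 1, the inverse of 13 mod 55 is 17.
Therefore t ≡ 17·11 = 187 ≡ 22 (mod 55).
With t = 22: x = 9 + 13·22 = 295.
Verify: 295 = 22·13 + 9 and 295 = 5·55 + 20. ✓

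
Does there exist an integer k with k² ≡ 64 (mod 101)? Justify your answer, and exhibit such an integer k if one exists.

k = 93

k = 93 works: 93² = 8649, and 8649 − 64 = 8585 = 85·101.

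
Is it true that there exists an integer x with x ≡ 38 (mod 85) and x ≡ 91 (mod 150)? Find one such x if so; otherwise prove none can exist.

No, no such integer exists.

Both moduli are multiples of 5 = gcd(85, 150), so any solution would satisfy x ≡ 38 and x ≡ 91 modulo 5 simultaneously.
But 38 mod 5 = 3 while 91 mod 5 = 1, a contradiction.
Hence the system has no solution.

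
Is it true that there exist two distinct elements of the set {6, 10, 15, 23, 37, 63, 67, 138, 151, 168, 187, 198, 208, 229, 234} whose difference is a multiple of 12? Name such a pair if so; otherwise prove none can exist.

6 mod 12 = 6 and 138 mod 12 = 6, so 138 − 6 = 132 = 11·12.

Yes: 6 and 138.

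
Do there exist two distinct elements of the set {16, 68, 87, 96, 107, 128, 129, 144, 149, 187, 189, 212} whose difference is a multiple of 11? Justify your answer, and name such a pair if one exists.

Reduce each element mod 11: 16↦5, 68↦2, 87↦10, 96↦8, 107↦8, 128↦7, 129↦8, 144↦1, 149↦6, 187↦0, 189↦2, 212↦3. The residue 2 repeats (at 68 and 189), and 189 − 68 = 121 = 11·11.

Yes: 68 and 189.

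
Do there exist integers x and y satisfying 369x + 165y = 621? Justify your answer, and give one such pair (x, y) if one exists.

x = 54, y = -117

gcd(369, 165) = 3, and 3 divides 621, so integer solutions exist.
Dividing through by 3 reduces the equation to 123x + 55y = 207.
Euclidean algorithm: 123 = 2·55 + 13, 55 = 4·13 + 3, 13 = 4·3 + 1, 3 = 3·1 + 0.
Unwinding: 1 = 13 − 4·3 = 13 − 4·(55 − 4·13) = −4·55 + 17·13 = −4·55 + 17·(123 − 2·55) = 17·123 − 38·55, i.e. 123·17 + 55·(-38) = 1.
Times 207: 123·3519 + 55·(-7866) = 207, so (3519, -7866) solves it.
Shifting by a multiple of (55, −123) keeps it a solution: x = 3519 − 63·55 = 54, y = -7866 + 63·123 = -117.
Check: 369·54 + 165·(-117) = 19926 − 19305 = 621. ✓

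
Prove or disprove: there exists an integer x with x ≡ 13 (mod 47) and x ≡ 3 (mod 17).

Since 47 and 17 share no common factor, CRT says the pair of congruences has a solution (unique mod 799).
Any solution of the first congruence is x = 13 + 47t; substituting into the second, 47t ≡ 3 − 13 ≡ 7 (mod 17).
47 ≡ 13 (mod 17), so this reads 13t ≡ 7 (mod 17). Note 13·4 = 52 ≡ 1 (mod 17) (as 52 − 1 = 3·17), so 13⁻¹ ≡ 4.
Multiplying by 4: t ≡ 4·7 = 28 ≡ 11 (mod 17).
With t = 11: x = 13 + 47·11 = 530.
Check: 530 mod 47 = 13, 530 mod 17 = 3. ✓

x = 530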